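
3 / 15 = 1 / 5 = 0.20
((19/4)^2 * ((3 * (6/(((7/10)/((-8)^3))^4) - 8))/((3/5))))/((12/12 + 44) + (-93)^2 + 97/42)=558173949785559717/25055807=22277228978.72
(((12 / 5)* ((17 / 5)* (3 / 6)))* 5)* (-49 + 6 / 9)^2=142970 / 3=47656.67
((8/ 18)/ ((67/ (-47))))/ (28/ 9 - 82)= 94/ 23785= 0.00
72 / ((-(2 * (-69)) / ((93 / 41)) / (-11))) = -12276 / 943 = -13.02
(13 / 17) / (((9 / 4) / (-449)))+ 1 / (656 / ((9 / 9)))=-152.60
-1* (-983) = 983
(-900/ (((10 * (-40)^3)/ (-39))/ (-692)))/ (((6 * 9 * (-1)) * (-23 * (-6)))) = -2249/ 441600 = -0.01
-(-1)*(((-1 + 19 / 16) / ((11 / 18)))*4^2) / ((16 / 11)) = 27 / 8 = 3.38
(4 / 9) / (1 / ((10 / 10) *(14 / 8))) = 7 / 9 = 0.78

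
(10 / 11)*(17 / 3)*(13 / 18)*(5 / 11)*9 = 5525 / 363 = 15.22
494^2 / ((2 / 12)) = 1464216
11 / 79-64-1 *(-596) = 42039 / 79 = 532.14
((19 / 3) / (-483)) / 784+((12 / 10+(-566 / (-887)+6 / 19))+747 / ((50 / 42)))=301362885618841 / 478631941200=629.63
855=855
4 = 4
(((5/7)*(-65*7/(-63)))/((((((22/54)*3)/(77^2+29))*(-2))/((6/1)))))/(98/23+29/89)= -16447.99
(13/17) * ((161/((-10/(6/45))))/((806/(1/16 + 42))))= -108353/1264800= -0.09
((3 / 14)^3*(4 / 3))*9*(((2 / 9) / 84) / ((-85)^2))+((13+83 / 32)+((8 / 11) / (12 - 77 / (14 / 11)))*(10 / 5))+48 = 37649046734833 / 592303650400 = 63.56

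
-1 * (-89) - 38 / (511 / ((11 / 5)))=226977 / 2555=88.84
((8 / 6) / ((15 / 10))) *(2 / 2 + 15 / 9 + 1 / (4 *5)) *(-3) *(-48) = 347.73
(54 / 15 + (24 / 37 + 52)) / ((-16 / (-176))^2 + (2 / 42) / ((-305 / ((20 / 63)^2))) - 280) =-6401760471414 / 31866367791535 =-0.20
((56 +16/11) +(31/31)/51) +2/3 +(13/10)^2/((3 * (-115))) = 125021299/2150500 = 58.14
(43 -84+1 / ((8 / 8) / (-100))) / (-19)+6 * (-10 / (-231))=11237 / 1463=7.68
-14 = -14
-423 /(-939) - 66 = -20517 /313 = -65.55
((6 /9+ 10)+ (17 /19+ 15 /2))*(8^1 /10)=4346 /285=15.25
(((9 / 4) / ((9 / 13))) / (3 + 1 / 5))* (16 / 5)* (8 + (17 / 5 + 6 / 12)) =1547 / 40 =38.68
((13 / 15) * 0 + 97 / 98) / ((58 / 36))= 873 / 1421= 0.61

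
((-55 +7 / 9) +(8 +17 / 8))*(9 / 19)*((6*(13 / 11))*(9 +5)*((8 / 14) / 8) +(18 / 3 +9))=-771525 / 1672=-461.44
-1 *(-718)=718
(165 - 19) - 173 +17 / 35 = -928 / 35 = -26.51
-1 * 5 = -5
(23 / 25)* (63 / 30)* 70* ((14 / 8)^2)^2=1268.40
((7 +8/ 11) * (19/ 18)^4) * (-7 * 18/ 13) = -77540995/ 833976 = -92.98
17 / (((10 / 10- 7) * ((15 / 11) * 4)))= -187 / 360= -0.52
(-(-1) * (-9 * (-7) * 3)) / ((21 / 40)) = 360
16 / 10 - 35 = -167 / 5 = -33.40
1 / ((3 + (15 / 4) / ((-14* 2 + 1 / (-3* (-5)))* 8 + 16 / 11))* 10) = 73264 / 2185545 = 0.03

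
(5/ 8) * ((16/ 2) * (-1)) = -5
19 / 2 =9.50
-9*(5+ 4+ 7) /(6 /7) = -168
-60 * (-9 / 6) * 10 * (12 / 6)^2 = 3600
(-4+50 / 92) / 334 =-159 / 15364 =-0.01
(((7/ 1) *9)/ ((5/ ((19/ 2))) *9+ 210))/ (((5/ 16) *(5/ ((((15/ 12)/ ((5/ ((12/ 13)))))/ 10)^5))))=96957/ 78899762500000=0.00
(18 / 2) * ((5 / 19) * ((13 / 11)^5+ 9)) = 26.78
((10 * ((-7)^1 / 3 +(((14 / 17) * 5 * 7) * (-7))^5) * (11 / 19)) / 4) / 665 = -2238136140417318427 / 3075410262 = -727752055.74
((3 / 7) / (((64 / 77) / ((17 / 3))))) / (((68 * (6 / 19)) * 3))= 209 / 4608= 0.05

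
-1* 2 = -2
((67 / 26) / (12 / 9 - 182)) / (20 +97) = -67 / 549588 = -0.00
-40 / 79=-0.51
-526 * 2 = -1052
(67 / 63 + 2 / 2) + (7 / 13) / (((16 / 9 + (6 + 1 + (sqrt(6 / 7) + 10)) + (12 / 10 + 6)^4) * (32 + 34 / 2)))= 2741186769353958505 / 1328418666345096963 - 31640625 * sqrt(42) / 147602074038344107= 2.06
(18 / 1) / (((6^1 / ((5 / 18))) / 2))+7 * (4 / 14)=3.67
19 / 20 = 0.95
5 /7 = 0.71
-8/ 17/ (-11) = 8/ 187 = 0.04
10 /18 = 5 /9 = 0.56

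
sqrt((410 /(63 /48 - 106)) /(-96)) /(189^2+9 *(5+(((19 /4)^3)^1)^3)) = 0.00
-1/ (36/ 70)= -35/ 18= -1.94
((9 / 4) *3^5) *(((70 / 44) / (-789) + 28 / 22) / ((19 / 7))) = 112556871 / 439736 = 255.96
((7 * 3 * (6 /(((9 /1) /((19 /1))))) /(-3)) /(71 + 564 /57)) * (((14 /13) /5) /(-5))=70756 /1498575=0.05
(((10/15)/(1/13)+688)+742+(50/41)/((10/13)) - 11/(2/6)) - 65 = 1342.25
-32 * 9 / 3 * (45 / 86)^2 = -48600 / 1849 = -26.28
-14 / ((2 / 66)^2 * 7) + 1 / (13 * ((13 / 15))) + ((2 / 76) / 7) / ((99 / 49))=-1384666871 / 635778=-2177.91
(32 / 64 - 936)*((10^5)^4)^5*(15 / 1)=-140325000000000000000000000000000000000000000000000000000000000000000000000000000000000000000000000000000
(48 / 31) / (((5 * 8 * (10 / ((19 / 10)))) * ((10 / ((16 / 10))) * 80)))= 57 / 3875000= 0.00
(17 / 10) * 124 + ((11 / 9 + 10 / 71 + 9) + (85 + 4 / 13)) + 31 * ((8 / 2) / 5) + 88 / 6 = 14368511 / 41535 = 345.94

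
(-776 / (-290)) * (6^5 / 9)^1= 335232 / 145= 2311.94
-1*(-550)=550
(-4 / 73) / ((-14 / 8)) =16 / 511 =0.03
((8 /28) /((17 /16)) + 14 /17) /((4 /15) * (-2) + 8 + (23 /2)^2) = 7800 /997577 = 0.01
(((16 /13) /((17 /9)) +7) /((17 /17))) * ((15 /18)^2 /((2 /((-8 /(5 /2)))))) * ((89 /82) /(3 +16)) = -39605 /81549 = -0.49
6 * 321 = 1926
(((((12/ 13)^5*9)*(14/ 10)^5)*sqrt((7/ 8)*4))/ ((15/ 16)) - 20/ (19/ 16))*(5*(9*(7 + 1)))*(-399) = 2419200 - 2883454243504128*sqrt(14)/ 1160290625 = -6879244.40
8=8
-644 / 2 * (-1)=322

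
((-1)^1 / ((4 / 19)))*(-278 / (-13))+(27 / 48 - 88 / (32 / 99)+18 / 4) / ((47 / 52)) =-970729 / 2444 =-397.19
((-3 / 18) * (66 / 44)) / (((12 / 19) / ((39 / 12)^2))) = -3211 / 768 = -4.18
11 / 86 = 0.13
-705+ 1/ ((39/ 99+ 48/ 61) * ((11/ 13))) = -1673406/ 2377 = -704.00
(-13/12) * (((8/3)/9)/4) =-13/162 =-0.08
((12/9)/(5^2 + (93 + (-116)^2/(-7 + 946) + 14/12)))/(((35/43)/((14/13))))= 215344/16295955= 0.01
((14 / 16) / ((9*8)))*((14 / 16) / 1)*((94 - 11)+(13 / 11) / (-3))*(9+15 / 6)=10.10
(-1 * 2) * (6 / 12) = -1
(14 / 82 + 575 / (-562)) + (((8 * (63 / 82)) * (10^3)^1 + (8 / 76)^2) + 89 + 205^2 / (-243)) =6061.56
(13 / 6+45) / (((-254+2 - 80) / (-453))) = 42733 / 664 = 64.36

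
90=90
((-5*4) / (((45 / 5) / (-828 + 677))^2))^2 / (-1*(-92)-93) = -207954240400 / 6561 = -31695509.89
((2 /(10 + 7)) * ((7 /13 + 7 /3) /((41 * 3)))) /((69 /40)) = 8960 /5626881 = 0.00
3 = 3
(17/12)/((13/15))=85/52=1.63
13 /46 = 0.28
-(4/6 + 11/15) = -7/5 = -1.40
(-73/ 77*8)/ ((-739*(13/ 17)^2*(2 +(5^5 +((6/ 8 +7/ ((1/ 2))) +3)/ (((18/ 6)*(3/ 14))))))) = 3037968/ 546059795281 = 0.00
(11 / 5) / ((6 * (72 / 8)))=11 / 270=0.04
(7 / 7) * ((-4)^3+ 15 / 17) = -1073 / 17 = -63.12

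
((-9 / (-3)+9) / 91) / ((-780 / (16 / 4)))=-4 / 5915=-0.00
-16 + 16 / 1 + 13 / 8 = 13 / 8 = 1.62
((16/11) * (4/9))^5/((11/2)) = 2147483648/104608905489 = 0.02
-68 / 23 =-2.96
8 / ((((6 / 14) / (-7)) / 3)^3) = -941192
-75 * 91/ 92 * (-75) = 5563.86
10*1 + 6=16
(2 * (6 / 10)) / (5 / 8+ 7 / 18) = 432 / 365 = 1.18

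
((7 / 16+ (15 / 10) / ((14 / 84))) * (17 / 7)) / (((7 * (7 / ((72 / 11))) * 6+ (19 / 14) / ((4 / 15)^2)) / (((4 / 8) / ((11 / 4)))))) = 30804 / 473099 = 0.07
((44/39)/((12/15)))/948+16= 591607/36972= 16.00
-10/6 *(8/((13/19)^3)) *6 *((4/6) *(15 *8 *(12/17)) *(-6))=3160627200/37349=84624.15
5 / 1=5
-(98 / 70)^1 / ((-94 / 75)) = 105 / 94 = 1.12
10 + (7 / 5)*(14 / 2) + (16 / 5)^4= 77911 / 625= 124.66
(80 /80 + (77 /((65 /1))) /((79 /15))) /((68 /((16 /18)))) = 148 /9243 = 0.02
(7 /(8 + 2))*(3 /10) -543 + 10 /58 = -1573591 /2900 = -542.62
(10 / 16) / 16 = 5 / 128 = 0.04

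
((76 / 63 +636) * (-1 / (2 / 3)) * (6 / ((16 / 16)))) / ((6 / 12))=-80288 / 7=-11469.71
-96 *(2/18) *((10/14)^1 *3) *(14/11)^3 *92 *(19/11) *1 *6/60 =-10963456/14641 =-748.82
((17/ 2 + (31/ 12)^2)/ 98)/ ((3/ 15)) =10925/ 14112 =0.77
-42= -42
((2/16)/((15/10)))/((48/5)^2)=25/27648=0.00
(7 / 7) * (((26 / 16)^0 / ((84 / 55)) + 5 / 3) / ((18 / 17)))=1105 / 504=2.19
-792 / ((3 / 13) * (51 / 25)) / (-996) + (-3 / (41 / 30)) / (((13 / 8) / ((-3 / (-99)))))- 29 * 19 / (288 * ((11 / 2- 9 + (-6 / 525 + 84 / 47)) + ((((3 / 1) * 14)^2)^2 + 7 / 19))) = 146887759178426896115 / 89121507357290131152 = 1.65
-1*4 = -4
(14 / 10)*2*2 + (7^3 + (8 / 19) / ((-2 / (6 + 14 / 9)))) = 296693 / 855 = 347.01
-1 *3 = -3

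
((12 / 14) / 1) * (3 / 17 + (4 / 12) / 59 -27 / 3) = -53066 / 7021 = -7.56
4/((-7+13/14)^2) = 784/7225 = 0.11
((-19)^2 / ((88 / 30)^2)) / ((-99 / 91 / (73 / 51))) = -59953075 / 1086096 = -55.20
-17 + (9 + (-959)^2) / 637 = 908861 / 637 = 1426.78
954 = 954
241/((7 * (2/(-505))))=-121705/14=-8693.21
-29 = -29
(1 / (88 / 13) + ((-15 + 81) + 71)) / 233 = 12069 / 20504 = 0.59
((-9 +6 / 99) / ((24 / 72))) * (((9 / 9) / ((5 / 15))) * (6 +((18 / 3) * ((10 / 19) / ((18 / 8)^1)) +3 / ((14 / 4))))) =-972320 / 1463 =-664.61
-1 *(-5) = 5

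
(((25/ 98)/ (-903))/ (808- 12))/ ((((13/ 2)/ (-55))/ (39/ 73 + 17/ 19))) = 1362625/ 317531427486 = 0.00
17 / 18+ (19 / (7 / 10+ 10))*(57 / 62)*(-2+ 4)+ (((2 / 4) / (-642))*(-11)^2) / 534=89469373 / 21255336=4.21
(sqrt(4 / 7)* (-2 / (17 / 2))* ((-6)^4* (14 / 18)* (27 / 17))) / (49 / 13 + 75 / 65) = -6318* sqrt(7) / 289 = -57.84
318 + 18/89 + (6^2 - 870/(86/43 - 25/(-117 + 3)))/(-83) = 602708088/1868911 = 322.49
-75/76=-0.99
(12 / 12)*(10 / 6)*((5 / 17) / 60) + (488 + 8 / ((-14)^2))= 14635613 / 29988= 488.05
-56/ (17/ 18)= -1008/ 17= -59.29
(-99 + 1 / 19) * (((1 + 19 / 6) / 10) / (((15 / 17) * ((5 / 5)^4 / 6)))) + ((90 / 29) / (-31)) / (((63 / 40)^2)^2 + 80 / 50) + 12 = -272958259802944 / 1017120308523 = -268.36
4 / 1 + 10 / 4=13 / 2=6.50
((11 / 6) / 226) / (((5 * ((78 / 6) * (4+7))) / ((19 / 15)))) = 19 / 1322100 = 0.00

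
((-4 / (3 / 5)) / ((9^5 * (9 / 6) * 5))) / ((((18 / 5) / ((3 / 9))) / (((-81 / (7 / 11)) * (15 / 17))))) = 0.00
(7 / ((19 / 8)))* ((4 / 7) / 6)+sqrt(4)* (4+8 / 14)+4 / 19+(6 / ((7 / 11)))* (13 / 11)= 20.78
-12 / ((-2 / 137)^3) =7714059 / 2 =3857029.50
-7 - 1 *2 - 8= -17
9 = 9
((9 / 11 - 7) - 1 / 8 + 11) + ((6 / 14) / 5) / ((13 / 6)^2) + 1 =2972919 / 520520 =5.71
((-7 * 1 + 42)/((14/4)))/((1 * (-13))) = -10/13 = -0.77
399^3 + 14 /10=63521200.40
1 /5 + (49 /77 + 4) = 266 /55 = 4.84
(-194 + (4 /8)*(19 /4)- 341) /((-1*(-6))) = -4261 /48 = -88.77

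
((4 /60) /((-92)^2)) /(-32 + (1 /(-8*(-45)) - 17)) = -3 /18662062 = -0.00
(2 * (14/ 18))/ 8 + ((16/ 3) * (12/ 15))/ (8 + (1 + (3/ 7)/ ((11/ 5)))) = 777/ 1180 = 0.66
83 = 83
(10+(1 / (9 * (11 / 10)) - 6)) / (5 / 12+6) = 232 / 363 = 0.64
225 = 225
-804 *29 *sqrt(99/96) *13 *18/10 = -681993 *sqrt(66)/10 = -554053.73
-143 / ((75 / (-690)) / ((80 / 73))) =105248 / 73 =1441.75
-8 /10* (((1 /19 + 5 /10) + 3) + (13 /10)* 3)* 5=-2832 /95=-29.81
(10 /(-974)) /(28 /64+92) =-80 /720273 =-0.00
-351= -351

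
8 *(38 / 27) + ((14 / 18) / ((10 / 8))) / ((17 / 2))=26008 / 2295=11.33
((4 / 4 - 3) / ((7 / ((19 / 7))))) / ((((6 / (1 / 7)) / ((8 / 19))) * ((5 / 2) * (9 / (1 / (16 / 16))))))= -0.00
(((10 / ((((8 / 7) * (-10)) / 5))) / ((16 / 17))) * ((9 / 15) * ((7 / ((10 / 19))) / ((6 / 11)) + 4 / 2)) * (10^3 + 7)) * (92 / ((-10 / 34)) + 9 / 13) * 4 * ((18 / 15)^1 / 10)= 11545066285179 / 1040000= 11101025.27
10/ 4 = 5/ 2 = 2.50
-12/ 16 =-3/ 4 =-0.75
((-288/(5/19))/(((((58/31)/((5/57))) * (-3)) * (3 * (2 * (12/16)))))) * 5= 4960/261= 19.00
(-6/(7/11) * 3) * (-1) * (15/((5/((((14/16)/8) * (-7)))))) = -64.97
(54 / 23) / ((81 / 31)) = 62 / 69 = 0.90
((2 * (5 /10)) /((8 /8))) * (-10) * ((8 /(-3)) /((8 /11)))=110 /3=36.67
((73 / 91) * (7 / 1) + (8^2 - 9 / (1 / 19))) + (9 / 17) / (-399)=-2980037 / 29393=-101.39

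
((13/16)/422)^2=169/45589504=0.00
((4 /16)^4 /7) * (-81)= -81 /1792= -0.05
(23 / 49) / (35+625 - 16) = 1 / 1372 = 0.00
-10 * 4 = -40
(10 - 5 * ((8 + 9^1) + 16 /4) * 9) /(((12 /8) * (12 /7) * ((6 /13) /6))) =-85085 /18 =-4726.94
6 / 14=0.43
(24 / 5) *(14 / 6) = 56 / 5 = 11.20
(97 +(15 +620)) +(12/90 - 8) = 10862/15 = 724.13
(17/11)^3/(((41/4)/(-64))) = -1257728/54571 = -23.05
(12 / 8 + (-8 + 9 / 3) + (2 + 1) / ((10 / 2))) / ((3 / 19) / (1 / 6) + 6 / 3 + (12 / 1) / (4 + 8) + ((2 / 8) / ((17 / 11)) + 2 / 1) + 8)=-18734 / 91145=-0.21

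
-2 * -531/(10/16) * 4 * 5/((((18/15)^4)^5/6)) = 5626678466796875/1057916215296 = 5318.64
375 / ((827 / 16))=6000 / 827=7.26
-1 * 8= -8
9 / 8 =1.12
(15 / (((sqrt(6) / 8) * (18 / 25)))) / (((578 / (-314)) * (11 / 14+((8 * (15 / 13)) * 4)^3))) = -1207251500 * sqrt(6) / 4027159946367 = -0.00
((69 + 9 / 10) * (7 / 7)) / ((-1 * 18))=-233 / 60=-3.88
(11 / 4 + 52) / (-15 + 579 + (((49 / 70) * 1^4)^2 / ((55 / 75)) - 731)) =-12045 / 36593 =-0.33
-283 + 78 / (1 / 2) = -127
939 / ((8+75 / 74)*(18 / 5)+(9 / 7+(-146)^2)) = 1216005 / 27647906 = 0.04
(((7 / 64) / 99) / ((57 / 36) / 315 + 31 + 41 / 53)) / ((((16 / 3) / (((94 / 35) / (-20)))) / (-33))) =470799 / 16298309120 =0.00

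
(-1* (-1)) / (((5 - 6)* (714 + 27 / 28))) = -28 / 20019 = -0.00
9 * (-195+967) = 6948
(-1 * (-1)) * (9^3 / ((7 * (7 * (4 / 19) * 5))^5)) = 1805076171 / 903920796800000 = 0.00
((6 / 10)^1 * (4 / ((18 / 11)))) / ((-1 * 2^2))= -11 / 30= -0.37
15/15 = 1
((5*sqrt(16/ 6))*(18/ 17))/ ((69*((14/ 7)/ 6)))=60*sqrt(6)/ 391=0.38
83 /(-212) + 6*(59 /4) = 18679 /212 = 88.11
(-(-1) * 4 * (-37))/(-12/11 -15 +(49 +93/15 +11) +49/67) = -545380/187347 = -2.91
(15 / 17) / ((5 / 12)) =36 / 17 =2.12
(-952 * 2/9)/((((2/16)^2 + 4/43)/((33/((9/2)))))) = -115275776/8073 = -14279.17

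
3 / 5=0.60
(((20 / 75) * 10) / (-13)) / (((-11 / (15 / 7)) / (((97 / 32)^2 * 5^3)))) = 5880625 / 128128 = 45.90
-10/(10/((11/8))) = -1.38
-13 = -13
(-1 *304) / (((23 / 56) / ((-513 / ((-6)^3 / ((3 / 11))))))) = -121296 / 253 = -479.43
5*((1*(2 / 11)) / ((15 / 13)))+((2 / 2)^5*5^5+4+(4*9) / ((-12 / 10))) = 3099.79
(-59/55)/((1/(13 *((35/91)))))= -59/11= -5.36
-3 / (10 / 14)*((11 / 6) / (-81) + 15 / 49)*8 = -27004 / 2835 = -9.53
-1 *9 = -9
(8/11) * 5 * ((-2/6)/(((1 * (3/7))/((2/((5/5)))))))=-560/99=-5.66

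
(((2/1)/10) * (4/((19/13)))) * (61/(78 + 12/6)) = 793/1900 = 0.42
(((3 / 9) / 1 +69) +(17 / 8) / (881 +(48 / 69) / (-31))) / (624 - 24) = 0.12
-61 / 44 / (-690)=61 / 30360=0.00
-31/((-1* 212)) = 31/212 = 0.15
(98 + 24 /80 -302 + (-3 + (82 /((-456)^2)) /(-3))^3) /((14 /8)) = -5000219547548309467 /37929126941614080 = -131.83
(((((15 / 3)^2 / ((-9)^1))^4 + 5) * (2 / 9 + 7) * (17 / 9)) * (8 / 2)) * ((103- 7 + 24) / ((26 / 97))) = 279294428000 / 177147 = 1576625.22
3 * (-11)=-33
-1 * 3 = -3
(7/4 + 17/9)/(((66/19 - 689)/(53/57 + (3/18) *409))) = -1031887/2813400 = -0.37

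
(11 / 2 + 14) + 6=51 / 2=25.50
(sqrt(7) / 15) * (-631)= -631 * sqrt(7) / 15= -111.30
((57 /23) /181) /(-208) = -57 /865904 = -0.00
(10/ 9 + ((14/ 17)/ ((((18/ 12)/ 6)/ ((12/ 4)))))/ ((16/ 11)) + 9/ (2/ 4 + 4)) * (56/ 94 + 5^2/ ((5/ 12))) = 4316144/ 7191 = 600.21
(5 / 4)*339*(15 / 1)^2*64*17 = 103734000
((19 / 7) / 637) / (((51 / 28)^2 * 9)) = 304 / 2130219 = 0.00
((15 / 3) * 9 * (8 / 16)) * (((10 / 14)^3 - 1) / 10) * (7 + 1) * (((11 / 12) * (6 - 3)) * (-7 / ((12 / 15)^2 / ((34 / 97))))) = 4586175 / 38024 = 120.61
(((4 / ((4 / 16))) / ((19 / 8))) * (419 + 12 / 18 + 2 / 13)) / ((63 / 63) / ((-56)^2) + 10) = 282.82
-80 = -80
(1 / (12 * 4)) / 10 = 1 / 480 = 0.00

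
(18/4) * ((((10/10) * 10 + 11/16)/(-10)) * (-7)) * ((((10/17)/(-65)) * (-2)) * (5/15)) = 3591/17680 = 0.20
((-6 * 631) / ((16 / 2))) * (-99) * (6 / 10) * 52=7308873 / 5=1461774.60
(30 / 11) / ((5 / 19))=114 / 11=10.36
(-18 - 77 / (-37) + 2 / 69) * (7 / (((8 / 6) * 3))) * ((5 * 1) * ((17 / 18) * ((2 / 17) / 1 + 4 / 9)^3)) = -112887616415 / 4840817337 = -23.32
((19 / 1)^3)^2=47045881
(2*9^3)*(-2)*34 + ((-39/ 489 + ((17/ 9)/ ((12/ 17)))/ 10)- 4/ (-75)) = -87266336521/ 880200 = -99143.76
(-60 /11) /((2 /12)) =-360 /11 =-32.73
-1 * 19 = -19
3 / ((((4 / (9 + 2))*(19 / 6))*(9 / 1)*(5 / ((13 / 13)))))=11 / 190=0.06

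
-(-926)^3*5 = 3970113880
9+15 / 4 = 51 / 4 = 12.75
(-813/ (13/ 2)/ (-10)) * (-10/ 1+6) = -50.03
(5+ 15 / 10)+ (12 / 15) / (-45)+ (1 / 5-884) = -394793 / 450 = -877.32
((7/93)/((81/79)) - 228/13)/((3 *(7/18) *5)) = -684134/228501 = -2.99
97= 97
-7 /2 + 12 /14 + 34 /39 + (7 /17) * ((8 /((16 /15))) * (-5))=-79882 /4641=-17.21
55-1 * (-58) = 113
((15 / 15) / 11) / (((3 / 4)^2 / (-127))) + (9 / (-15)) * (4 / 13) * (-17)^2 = -475412 / 6435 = -73.88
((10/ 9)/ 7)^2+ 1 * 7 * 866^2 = 5249692.03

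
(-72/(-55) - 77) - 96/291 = -405571/5335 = -76.02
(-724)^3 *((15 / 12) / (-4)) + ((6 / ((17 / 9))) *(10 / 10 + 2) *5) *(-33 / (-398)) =401206289425 / 3383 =118594823.95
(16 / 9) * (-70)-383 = -507.44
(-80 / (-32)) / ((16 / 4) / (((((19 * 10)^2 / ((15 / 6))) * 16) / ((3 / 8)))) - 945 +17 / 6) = -3465600 / 1306069111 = -0.00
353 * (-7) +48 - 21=-2444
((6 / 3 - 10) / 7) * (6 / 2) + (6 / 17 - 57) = -7149 / 119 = -60.08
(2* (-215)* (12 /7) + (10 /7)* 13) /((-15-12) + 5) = 2515 /77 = 32.66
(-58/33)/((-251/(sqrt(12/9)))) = 116 * sqrt(3)/24849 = 0.01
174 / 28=87 / 14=6.21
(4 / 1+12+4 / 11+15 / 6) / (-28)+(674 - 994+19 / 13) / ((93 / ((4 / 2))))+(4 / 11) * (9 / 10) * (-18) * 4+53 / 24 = -26884601 / 930930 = -28.88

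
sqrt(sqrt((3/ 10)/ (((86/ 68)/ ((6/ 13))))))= 2795^(3/ 4) *sqrt(3) *34^(1/ 4)/ 2795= 0.58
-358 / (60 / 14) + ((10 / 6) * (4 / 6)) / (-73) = -274457 / 3285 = -83.55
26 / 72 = 13 / 36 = 0.36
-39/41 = -0.95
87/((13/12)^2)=12528/169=74.13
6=6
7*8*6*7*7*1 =16464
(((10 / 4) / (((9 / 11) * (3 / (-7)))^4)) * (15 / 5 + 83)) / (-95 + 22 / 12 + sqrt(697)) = -8449736465170 / 50910099183 - 30231615260 * sqrt(697) / 16970033061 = -213.01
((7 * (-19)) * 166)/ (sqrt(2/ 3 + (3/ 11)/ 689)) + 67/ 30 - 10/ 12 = -27030.49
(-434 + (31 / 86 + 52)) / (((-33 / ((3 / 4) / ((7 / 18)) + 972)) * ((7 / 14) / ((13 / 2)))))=1939228785 / 13244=146423.19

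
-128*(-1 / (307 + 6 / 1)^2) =128 / 97969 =0.00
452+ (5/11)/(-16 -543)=2779343/6149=452.00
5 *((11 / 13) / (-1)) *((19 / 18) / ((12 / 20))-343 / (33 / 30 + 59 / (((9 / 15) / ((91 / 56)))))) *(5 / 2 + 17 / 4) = 21366125 / 2007928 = 10.64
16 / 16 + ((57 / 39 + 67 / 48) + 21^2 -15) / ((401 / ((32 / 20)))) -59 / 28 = 1322453 / 2189460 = 0.60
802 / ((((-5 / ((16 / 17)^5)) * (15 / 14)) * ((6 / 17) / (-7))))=41206939648 / 18792225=2192.77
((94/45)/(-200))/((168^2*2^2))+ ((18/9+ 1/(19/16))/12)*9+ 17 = 184669631107/9652608000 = 19.13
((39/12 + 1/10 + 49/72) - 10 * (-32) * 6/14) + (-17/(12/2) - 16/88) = 138.16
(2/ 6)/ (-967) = -1/ 2901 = -0.00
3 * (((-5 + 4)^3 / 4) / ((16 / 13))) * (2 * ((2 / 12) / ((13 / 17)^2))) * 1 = -289 / 832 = -0.35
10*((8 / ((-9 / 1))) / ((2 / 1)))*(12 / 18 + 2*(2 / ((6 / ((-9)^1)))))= 640 / 27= 23.70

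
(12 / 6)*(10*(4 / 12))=20 / 3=6.67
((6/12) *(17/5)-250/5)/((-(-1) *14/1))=-3.45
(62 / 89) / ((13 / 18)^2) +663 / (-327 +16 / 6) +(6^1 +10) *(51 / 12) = 984801799 / 14634893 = 67.29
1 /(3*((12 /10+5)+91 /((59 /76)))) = 295 /109227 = 0.00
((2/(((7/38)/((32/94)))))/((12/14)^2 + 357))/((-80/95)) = -10108/823863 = -0.01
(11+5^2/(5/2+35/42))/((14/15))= 555/28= 19.82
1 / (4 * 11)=1 / 44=0.02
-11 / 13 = -0.85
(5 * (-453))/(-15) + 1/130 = 19631/130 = 151.01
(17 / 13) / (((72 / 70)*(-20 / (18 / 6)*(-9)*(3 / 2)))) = 119 / 8424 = 0.01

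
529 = 529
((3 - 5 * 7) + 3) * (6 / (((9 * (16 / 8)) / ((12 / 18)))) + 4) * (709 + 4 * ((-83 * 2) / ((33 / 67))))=23242282 / 297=78256.84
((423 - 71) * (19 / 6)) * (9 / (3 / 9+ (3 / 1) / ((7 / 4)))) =210672 / 43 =4899.35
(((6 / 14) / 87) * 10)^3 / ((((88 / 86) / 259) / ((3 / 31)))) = 0.00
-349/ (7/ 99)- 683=-39332/ 7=-5618.86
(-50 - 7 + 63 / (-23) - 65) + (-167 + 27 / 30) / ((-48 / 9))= -344431 / 3680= -93.60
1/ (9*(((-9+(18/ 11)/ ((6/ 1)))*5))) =-0.00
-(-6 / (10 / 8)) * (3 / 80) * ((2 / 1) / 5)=9 / 125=0.07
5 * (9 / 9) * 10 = 50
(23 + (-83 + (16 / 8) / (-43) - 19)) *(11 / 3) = -12463 / 43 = -289.84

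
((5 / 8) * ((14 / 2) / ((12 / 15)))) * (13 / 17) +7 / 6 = 8729 / 1632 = 5.35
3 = 3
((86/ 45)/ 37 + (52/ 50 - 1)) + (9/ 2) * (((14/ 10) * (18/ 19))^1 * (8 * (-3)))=-22642823/ 158175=-143.15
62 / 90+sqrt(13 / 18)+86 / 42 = sqrt(26) / 6+862 / 315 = 3.59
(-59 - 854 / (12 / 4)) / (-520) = 0.66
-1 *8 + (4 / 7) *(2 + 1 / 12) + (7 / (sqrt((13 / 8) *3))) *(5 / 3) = -143 / 21 + 70 *sqrt(78) / 117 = -1.53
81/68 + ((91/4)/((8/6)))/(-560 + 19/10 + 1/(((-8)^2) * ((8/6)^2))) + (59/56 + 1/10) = 31475909147/13601352520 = 2.31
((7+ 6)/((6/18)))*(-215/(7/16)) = -134160/7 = -19165.71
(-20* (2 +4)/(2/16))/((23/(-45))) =43200/23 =1878.26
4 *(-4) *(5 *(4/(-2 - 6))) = 40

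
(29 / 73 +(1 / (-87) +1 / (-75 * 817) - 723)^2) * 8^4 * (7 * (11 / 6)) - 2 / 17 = 11964156448326953369487038 / 435403491880625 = 27478319929.52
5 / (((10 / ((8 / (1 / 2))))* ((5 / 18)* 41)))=144 / 205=0.70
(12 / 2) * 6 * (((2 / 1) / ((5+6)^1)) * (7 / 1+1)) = 576 / 11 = 52.36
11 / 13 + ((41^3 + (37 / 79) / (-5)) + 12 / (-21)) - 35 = 68886.18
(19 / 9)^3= 6859 / 729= 9.41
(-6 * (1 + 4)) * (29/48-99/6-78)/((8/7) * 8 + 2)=157745/624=252.80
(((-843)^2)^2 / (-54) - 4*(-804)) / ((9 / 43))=-268098007211 / 6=-44683001201.83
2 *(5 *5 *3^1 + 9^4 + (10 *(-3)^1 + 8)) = 13228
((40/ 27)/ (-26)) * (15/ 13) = -100/ 1521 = -0.07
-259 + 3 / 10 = -2587 / 10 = -258.70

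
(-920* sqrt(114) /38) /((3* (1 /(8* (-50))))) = 184000* sqrt(114) /57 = 34466.36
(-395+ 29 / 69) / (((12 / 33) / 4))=-299486 / 69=-4340.38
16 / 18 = 8 / 9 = 0.89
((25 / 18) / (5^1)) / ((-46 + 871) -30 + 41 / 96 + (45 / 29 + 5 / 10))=2320 / 6660543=0.00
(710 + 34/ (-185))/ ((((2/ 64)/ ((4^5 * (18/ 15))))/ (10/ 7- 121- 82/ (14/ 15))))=-37487410937856/ 6475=-5789561534.80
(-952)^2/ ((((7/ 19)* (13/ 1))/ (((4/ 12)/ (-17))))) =-144704/ 39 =-3710.36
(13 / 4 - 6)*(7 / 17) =-77 / 68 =-1.13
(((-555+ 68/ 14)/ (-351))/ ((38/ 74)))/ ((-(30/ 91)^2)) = -12966317/ 461700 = -28.08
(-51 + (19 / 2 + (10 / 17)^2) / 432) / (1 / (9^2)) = -38186415 / 9248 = -4129.15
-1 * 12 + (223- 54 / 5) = 1001 / 5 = 200.20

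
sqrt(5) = 2.24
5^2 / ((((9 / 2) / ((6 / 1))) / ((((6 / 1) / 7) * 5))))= 1000 / 7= 142.86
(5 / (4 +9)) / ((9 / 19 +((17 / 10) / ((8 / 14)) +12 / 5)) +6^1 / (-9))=2280 / 30719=0.07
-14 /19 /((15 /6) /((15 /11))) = -84 /209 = -0.40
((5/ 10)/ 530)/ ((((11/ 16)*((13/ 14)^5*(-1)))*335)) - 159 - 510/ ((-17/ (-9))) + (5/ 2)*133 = -69977345389817/ 725153793650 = -96.50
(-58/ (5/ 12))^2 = 484416/ 25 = 19376.64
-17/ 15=-1.13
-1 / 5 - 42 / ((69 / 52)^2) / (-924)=-45611 / 261855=-0.17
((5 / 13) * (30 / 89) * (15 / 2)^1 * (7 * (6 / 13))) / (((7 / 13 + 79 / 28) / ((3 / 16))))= 496125 / 2830022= 0.18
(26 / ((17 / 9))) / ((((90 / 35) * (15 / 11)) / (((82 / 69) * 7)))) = 32.66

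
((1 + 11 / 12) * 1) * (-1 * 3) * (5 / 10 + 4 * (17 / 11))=-3381 / 88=-38.42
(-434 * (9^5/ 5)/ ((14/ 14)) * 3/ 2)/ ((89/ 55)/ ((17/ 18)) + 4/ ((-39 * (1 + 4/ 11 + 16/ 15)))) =-37473380013069/ 8145526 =-4600486.21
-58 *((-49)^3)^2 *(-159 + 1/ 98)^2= -40585693674190469/ 2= -20292846837095234.50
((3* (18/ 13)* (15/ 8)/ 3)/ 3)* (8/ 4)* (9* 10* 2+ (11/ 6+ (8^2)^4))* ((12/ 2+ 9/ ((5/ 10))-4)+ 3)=34729213515/ 52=667869490.67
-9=-9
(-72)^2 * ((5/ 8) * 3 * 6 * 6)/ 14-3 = 174939/ 7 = 24991.29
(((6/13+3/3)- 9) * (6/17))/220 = -147/12155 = -0.01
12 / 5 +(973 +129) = 5522 / 5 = 1104.40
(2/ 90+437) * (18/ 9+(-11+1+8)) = 0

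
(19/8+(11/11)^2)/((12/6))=27/16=1.69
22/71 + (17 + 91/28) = 5839/284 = 20.56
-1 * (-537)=537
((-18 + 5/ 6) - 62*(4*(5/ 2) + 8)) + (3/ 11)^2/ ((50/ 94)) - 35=-21199687/ 18150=-1168.03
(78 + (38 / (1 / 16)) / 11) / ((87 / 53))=77698 / 957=81.19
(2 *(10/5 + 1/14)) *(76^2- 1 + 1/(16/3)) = 2679687/112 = 23925.78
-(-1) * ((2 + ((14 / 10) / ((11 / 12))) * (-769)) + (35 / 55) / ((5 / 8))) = -12886 / 11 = -1171.45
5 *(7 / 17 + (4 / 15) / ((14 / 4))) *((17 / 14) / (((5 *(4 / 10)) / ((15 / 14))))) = 1.59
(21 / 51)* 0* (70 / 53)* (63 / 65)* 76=0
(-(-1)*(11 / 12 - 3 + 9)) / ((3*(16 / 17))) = 1411 / 576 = 2.45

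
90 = 90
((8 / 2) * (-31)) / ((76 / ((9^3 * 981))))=-22169619 / 19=-1166822.05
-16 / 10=-8 / 5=-1.60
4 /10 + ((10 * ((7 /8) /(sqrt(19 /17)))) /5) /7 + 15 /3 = sqrt(323) /76 + 27 /5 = 5.64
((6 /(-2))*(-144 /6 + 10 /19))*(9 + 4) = 17394 /19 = 915.47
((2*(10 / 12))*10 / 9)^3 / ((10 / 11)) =6.99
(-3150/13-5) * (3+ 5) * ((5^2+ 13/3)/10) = -226336/39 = -5803.49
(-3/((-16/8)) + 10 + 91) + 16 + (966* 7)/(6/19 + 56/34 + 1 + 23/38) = 9282789/4610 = 2013.62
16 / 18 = 8 / 9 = 0.89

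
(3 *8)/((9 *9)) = 8/27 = 0.30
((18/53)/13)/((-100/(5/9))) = -1/6890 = -0.00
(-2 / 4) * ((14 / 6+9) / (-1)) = 17 / 3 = 5.67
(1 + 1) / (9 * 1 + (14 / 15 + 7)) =15 / 127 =0.12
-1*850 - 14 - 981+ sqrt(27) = -1845+ 3*sqrt(3) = -1839.80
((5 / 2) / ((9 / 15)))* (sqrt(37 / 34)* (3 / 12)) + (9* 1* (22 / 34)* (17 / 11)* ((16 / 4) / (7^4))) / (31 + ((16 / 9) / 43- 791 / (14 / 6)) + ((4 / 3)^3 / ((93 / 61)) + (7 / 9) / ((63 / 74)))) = -647838 / 13199379851 + 25* sqrt(1258) / 816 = 1.09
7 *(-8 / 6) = -28 / 3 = -9.33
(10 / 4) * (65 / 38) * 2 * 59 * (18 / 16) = 172575 / 304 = 567.68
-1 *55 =-55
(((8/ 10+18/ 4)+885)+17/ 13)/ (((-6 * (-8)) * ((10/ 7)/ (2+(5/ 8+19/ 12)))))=81947663/ 1497600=54.72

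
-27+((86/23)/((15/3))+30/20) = -5693/230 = -24.75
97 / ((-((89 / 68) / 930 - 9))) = 10.78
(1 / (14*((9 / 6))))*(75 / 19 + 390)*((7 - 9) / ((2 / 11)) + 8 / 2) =-2495 / 19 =-131.32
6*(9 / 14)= 27 / 7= 3.86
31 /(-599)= -31 /599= -0.05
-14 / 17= -0.82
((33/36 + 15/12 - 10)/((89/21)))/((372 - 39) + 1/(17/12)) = -5593/1009794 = -0.01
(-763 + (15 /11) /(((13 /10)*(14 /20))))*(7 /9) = -762263 /1287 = -592.28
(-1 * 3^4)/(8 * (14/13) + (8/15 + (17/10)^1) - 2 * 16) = 31590/8249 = 3.83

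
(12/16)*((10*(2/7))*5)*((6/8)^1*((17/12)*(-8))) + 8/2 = -1219/14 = -87.07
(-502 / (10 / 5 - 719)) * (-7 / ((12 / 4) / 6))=-9.80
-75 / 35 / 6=-5 / 14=-0.36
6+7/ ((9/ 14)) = 16.89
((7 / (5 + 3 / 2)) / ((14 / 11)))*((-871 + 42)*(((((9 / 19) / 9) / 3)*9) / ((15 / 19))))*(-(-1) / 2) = -9119 / 130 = -70.15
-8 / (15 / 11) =-88 / 15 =-5.87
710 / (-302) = -355 / 151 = -2.35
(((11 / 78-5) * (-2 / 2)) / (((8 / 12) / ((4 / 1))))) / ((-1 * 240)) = -379 / 3120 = -0.12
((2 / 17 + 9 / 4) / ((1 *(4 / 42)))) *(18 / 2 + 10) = 64239 / 136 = 472.35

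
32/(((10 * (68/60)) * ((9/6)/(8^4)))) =131072/17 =7710.12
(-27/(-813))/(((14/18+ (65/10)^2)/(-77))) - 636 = -267004392/419779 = -636.06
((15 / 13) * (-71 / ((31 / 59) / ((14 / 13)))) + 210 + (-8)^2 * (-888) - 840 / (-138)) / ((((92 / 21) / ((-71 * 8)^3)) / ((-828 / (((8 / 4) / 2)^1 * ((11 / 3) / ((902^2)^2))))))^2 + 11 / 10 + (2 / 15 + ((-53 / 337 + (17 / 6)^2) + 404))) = -450737658448195273033421662103013501982603382349040189440 / 3279128492811289374873720669041745502169309582942935813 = -137.46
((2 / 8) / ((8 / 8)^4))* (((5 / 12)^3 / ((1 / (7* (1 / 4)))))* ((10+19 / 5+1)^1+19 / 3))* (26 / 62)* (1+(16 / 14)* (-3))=-1751425 / 2571264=-0.68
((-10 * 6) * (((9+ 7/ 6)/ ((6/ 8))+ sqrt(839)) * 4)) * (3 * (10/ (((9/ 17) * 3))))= -13600 * sqrt(839)/ 3 - 1659200/ 27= -192762.10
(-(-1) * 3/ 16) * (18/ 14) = 27/ 112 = 0.24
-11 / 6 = -1.83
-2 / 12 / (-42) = 1 / 252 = 0.00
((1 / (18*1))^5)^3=1 / 6746640616477458432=0.00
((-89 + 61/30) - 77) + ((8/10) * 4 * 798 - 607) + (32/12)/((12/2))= 160477/90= 1783.08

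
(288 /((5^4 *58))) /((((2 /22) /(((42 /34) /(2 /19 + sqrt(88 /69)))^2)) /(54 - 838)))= -27320765423789376 /324680615718125 + 129595442030208 *sqrt(1518) /324680615718125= -68.60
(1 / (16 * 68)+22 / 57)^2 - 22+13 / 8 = -77786265167 / 3845984256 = -20.23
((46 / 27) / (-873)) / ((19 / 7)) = -322 / 447849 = -0.00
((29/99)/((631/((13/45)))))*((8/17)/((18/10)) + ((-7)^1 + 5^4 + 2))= 7155460/86019813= 0.08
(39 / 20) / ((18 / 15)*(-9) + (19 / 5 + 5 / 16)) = -156 / 535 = -0.29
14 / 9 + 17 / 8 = 3.68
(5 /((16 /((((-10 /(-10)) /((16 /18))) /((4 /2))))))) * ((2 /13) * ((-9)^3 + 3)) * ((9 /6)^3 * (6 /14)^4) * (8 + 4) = -107173935 /3995264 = -26.83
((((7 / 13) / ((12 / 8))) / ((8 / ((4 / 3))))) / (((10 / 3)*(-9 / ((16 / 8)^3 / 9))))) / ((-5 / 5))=28 / 15795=0.00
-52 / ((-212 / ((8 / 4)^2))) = 52 / 53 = 0.98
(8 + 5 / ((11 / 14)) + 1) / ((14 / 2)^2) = 169 / 539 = 0.31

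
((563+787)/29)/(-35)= -270/203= -1.33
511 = 511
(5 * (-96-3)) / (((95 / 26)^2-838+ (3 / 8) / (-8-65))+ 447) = 16284840 / 12424331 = 1.31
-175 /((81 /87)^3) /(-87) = 147175 /59049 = 2.49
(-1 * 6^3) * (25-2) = -4968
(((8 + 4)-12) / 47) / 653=0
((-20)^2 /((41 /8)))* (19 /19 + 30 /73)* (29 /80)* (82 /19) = 238960 /1387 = 172.29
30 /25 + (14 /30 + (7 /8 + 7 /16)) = 143 /48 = 2.98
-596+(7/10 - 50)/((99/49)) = -614197/990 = -620.40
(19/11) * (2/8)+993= 43711/44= 993.43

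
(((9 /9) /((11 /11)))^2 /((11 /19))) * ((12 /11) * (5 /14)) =570 /847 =0.67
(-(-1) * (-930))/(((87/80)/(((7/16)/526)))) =-5425/7627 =-0.71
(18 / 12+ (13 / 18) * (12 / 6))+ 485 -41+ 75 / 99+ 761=239323 / 198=1208.70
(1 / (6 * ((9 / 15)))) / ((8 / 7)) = 35 / 144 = 0.24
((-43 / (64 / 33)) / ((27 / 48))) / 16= -2.46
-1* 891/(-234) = 99/26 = 3.81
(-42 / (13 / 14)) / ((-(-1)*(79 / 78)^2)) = -275184 / 6241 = -44.09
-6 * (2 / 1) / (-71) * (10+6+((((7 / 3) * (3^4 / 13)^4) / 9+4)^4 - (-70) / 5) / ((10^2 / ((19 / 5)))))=921010958544275139835454482743 / 5905572406500721088875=155956255.41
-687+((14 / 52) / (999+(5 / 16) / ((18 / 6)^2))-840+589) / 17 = -22311401986 / 31793281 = -701.76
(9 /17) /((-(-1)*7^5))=9 /285719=0.00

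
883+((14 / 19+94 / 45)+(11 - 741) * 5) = -2363369 / 855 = -2764.17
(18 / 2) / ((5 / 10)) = 18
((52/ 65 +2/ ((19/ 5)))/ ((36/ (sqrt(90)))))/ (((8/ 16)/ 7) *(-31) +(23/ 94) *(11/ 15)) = -20727 *sqrt(10)/ 381596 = -0.17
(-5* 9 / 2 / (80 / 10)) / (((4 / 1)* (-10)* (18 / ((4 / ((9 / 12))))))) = 0.02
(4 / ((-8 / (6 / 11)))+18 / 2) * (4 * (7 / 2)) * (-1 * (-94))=126336 / 11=11485.09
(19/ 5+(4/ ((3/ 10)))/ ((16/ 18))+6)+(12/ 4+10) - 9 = 144/ 5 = 28.80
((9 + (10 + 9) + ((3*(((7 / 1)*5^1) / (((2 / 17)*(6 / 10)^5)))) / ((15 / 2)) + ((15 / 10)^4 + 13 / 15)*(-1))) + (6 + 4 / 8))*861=1342230.66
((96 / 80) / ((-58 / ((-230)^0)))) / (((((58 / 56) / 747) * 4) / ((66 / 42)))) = -24651 / 4205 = -5.86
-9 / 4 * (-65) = 585 / 4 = 146.25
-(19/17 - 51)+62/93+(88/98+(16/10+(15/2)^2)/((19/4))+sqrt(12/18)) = sqrt(6)/3+15105113/237405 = 64.44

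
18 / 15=6 / 5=1.20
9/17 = 0.53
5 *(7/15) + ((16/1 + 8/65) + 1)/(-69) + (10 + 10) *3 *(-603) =-162257948/4485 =-36177.91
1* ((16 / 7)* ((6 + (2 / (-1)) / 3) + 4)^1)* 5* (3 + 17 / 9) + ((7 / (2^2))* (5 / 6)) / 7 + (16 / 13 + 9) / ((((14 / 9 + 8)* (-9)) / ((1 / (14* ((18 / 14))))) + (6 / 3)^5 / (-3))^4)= 12506029370488848433 / 23972155513383168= 521.69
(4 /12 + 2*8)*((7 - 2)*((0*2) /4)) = 0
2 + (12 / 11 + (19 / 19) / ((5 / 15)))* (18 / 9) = 112 / 11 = 10.18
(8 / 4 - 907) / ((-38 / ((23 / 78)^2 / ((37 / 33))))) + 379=380.85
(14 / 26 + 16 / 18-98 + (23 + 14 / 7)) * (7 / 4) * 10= -146545 / 117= -1252.52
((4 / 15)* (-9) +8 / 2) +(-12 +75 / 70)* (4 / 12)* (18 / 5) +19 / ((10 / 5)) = -141 / 70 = -2.01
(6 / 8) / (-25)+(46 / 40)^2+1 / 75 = 1567 / 1200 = 1.31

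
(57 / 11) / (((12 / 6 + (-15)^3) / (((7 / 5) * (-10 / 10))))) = 399 / 185515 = 0.00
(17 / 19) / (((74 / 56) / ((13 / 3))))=6188 / 2109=2.93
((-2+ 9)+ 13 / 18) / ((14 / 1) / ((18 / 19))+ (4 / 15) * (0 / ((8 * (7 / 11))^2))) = 139 / 266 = 0.52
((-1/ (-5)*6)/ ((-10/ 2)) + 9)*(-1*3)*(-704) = 462528/ 25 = 18501.12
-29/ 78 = -0.37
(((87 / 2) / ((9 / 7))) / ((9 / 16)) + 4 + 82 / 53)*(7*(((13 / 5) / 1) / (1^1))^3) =289155958 / 35775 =8082.63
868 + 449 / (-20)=16911 / 20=845.55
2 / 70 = 1 / 35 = 0.03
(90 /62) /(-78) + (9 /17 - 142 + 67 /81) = -156115451 /1109862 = -140.66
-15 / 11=-1.36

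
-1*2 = -2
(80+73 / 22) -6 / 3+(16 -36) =1349 / 22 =61.32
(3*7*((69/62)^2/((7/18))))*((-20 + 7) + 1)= -771282/961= -802.58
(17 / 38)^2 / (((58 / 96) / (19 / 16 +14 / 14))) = 30345 / 41876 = 0.72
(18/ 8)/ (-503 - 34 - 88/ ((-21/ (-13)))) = -189/ 49684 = -0.00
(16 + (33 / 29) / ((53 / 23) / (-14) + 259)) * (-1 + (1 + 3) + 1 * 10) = 502875178 / 2417005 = 208.06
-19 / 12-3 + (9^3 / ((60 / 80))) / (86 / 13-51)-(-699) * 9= 43375517 / 6924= 6264.52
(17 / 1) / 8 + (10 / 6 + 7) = 10.79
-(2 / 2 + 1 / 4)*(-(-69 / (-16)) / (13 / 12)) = 1035 / 208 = 4.98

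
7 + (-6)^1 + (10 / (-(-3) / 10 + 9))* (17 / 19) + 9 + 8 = 33506 / 1767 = 18.96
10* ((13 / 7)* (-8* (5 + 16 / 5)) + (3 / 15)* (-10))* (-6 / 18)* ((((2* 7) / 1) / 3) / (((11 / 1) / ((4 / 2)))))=3152 / 9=350.22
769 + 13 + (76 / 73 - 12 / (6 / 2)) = 56870 / 73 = 779.04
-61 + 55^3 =166314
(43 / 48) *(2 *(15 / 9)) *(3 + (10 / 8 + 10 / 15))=12685 / 864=14.68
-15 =-15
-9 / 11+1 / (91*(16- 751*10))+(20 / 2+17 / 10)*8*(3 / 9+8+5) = 9355726915 / 7501494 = 1247.18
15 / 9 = 5 / 3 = 1.67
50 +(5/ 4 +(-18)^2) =1501/ 4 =375.25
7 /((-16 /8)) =-7 /2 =-3.50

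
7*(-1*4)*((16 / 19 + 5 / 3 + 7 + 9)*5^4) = -18462500 / 57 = -323903.51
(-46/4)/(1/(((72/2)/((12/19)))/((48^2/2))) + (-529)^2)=-437/10634726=-0.00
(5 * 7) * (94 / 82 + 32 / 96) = 6370 / 123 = 51.79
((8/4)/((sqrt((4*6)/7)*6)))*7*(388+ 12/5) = 3416*sqrt(42)/45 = 491.96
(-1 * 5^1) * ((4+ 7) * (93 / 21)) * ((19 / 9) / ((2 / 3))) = -32395 / 42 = -771.31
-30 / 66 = -5 / 11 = -0.45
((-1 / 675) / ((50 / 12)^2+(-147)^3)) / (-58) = -2 / 248720391525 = -0.00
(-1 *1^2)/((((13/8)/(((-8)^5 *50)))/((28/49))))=52428800/91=576140.66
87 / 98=0.89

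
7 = 7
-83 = -83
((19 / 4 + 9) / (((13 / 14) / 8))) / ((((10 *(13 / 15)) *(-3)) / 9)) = -6930 / 169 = -41.01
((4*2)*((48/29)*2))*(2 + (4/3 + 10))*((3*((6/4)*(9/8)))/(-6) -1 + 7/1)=52800/29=1820.69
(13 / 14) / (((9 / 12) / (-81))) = -702 / 7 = -100.29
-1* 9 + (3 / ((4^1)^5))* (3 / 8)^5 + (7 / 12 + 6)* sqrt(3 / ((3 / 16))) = 1744832651 / 100663296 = 17.33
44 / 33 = 4 / 3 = 1.33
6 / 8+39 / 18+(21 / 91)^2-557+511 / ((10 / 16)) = 2672599 / 10140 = 263.57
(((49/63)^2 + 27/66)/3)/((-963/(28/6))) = -0.00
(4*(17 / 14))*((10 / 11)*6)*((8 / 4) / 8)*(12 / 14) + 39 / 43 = 152601 / 23177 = 6.58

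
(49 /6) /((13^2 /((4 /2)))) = 49 /507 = 0.10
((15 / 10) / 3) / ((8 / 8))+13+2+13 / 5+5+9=321 / 10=32.10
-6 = -6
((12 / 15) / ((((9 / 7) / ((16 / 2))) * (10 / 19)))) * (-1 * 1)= -2128 / 225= -9.46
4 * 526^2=1106704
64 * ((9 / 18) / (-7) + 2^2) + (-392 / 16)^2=23847 / 28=851.68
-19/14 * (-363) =6897/14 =492.64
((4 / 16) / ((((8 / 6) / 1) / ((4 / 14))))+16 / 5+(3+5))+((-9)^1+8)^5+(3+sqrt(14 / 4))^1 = sqrt(14) / 2+3711 / 280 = 15.12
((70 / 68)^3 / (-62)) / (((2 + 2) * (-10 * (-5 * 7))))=-245 / 19494784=-0.00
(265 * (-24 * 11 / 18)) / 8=-2915 / 6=-485.83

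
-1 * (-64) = 64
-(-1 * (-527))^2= -277729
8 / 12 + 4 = 4.67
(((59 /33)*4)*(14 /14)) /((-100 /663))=-13039 /275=-47.41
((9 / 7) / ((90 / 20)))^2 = 4 / 49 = 0.08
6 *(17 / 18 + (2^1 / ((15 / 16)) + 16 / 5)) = 113 / 3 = 37.67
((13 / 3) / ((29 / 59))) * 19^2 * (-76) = -21043412 / 87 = -241878.30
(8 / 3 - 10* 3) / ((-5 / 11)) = 902 / 15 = 60.13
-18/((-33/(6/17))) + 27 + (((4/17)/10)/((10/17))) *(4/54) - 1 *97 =-8811076/126225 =-69.80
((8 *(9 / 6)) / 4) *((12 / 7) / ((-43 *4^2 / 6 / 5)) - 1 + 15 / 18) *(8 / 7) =-1744 / 2107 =-0.83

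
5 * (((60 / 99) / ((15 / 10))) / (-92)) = -50 / 2277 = -0.02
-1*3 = -3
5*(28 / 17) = 140 / 17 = 8.24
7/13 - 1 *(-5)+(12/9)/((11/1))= 2428/429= 5.66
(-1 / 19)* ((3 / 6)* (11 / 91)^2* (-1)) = 121 / 314678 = 0.00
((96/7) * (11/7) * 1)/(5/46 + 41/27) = 1311552/99029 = 13.24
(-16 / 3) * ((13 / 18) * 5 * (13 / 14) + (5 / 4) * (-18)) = 19300 / 189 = 102.12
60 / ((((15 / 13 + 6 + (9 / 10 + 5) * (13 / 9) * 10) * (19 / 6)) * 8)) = 0.03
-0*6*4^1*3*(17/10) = 0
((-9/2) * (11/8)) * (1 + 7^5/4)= -1664289/64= -26004.52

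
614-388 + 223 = 449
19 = 19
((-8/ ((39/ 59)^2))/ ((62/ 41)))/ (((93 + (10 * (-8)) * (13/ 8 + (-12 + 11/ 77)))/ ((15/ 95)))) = -0.00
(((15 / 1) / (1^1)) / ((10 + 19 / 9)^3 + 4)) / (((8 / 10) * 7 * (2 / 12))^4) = 110716875 / 9972371024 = 0.01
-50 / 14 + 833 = 829.43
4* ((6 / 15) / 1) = 8 / 5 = 1.60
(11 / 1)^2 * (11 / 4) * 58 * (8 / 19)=154396 / 19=8126.11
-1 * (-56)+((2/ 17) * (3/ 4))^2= 64745/ 1156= 56.01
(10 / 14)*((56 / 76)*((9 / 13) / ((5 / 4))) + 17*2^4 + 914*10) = 6723.15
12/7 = 1.71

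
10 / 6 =5 / 3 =1.67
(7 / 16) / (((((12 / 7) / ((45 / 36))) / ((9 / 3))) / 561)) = 137445 / 256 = 536.89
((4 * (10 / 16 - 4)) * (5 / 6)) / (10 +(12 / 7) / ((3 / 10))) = -63 / 88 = -0.72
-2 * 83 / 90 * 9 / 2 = -83 / 10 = -8.30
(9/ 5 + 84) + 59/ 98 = 42337/ 490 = 86.40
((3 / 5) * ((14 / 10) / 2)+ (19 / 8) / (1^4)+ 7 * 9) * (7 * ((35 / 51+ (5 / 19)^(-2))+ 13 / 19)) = 35280108017 / 4845000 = 7281.76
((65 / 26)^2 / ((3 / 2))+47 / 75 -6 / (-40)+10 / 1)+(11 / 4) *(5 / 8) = 39989 / 2400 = 16.66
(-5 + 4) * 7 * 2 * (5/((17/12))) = -840/17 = -49.41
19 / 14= 1.36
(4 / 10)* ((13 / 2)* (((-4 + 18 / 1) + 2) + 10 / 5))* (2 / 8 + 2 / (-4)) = -117 / 10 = -11.70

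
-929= -929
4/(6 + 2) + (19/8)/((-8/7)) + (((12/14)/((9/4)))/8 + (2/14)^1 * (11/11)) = -1865/1344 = -1.39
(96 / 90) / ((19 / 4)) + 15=4339 / 285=15.22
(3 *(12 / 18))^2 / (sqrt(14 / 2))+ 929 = 4 *sqrt(7) / 7+ 929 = 930.51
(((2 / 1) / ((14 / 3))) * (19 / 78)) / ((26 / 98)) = 133 / 338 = 0.39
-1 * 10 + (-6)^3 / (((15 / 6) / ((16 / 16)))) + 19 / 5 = -463 / 5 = -92.60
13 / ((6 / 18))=39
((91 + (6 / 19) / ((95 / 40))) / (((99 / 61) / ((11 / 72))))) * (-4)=-2006839 / 58482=-34.32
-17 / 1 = -17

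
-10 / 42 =-5 / 21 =-0.24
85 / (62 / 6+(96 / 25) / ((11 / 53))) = 70125 / 23789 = 2.95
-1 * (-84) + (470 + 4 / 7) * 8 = 26940 / 7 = 3848.57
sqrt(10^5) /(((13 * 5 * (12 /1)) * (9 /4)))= 20 * sqrt(10) /351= 0.18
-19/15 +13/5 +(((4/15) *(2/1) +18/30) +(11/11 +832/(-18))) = -1924/45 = -42.76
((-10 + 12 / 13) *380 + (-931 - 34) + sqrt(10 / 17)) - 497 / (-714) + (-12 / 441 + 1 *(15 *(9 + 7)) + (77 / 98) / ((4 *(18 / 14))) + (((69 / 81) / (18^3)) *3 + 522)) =-1037716750633 / 284196276 + sqrt(170) / 17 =-3650.64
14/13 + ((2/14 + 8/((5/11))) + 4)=10383/455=22.82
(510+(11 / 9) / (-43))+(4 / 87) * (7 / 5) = 28620667 / 56115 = 510.04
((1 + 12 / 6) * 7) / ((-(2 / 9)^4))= -137781 / 16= -8611.31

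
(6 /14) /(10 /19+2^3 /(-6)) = -171 /322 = -0.53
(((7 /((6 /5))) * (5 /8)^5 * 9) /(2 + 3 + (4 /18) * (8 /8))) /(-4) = -2953125 /12320768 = -0.24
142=142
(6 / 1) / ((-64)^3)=-3 / 131072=-0.00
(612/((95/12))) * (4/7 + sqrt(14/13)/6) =1224 * sqrt(182)/1235 + 29376/665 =57.55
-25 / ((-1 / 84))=2100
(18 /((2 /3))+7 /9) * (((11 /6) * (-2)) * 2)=-5500 /27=-203.70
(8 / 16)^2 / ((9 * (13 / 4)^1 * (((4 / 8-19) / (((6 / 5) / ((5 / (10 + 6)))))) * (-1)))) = 64 / 36075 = 0.00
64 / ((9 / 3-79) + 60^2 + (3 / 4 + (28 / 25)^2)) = 160000 / 8815011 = 0.02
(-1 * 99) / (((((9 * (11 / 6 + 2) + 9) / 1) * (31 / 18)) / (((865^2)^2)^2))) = -372344806261561295714062500 / 899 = -414176647676931363419424.40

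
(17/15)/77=17/1155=0.01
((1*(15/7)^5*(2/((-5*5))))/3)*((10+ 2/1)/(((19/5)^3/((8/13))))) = -243000000/1498629769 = -0.16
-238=-238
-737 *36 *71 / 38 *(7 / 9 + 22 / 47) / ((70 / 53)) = -46761.97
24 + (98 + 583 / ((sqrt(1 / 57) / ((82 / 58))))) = 122 + 23903* sqrt(57) / 29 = 6344.89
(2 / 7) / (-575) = -0.00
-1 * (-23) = 23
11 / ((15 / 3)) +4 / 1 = 31 / 5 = 6.20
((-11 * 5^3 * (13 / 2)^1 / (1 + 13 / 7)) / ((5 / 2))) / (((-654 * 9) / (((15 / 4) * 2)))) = 25025 / 15696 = 1.59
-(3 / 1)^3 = -27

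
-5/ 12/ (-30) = 1/ 72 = 0.01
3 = 3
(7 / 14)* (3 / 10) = 3 / 20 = 0.15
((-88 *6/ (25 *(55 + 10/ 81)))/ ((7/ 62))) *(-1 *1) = 2651616/ 781375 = 3.39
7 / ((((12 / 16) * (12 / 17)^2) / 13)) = 243.51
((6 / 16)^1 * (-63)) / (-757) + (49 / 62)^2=3816743 / 5819816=0.66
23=23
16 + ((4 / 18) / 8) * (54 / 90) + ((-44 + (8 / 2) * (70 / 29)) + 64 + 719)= 1330529 / 1740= 764.67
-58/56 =-29/28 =-1.04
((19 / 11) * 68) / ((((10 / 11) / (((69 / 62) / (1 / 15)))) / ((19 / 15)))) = 423453 / 155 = 2731.95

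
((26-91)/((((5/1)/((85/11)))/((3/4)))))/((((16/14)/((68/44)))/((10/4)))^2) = -1173592875/1362944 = -861.07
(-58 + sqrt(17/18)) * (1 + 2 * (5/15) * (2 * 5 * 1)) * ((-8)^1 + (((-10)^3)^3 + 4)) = 1334000005336/3 - 11500000046 * sqrt(34)/9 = 437216007661.01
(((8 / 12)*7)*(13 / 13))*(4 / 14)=4 / 3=1.33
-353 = -353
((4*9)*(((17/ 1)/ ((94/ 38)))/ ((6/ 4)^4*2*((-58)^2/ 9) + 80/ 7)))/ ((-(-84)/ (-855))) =-0.66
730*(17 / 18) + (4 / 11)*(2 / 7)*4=478073 / 693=689.86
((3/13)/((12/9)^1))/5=9/260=0.03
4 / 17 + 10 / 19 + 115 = 37391 / 323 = 115.76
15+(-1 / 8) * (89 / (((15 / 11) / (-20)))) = 178.17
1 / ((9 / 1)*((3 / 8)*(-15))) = -0.02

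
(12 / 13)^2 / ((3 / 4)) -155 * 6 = -156978 / 169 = -928.86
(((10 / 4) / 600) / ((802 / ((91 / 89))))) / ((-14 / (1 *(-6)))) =13 / 5710240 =0.00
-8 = -8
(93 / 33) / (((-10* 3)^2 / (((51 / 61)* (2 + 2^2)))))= 527 / 33550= 0.02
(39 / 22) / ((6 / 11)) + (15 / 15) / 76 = 62 / 19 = 3.26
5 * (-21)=-105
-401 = -401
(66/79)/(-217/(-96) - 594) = -6336/4487753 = -0.00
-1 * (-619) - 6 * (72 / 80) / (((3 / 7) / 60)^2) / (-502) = 208289 / 251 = 829.84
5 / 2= 2.50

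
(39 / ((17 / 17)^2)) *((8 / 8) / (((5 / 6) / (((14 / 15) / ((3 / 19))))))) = 6916 / 25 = 276.64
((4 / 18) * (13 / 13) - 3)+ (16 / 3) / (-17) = -3.09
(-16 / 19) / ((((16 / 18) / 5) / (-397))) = 35730 / 19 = 1880.53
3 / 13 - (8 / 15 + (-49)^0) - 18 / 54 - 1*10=-2269 / 195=-11.64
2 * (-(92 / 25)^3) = -1557376 / 15625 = -99.67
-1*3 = -3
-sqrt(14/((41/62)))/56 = -sqrt(8897)/1148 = -0.08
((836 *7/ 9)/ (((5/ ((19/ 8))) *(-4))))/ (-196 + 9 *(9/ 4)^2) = 55594/ 108315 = 0.51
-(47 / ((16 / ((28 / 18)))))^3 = -35611289 / 373248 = -95.41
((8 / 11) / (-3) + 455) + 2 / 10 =75068 / 165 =454.96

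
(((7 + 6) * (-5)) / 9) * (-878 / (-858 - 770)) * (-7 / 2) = 199745 / 14652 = 13.63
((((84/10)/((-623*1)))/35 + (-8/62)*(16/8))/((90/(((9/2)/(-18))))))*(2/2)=62393/86908500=0.00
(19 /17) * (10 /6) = 95 /51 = 1.86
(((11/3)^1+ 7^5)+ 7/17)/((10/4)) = 342946/51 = 6724.43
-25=-25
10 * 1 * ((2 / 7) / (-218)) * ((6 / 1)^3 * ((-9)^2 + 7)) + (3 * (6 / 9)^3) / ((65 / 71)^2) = -7197021736 / 29013075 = -248.06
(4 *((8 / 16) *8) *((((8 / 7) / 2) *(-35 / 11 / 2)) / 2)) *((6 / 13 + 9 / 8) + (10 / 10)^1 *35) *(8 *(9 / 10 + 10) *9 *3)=-89584920 / 143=-626467.97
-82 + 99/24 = -623/8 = -77.88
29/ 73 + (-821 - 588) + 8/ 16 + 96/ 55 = -1406.36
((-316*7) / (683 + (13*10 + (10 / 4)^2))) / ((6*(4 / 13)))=-14378 / 9831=-1.46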